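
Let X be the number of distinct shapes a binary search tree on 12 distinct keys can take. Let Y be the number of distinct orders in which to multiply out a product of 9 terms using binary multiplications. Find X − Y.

206582

Binary trees (left/right distinguished) on n nodes are counted by C_n; here n = 12. So X = C_12 = 208012.
Bracketing 9 factors into binary products is counted by C_{9−1} = C_8. So Y = C_8 = 1430.
X − Y = 208012 − 1430 = 206582.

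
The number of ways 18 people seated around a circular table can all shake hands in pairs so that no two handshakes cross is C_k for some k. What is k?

9

Non-crossing handshake pairings of 2n people are counted by C_n; 18 people gives n = 9.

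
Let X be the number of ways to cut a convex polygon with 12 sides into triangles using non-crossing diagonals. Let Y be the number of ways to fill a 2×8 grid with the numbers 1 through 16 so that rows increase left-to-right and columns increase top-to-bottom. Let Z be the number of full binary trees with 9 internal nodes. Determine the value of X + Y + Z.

23088

The number of triangulations of a 12-gon is the Catalan number C_10 (index = sides − 2). So X = C_10 = 16796.
Standard Young tableaux of shape 2×n are counted by C_n; here n = 8. So Y = C_8 = 1430.
Full binary trees with n internal nodes are counted by C_n; here n = 9. So Z = C_9 = 4862.
X + Y + Z = 16796 + 1430 + 4862 = 23088.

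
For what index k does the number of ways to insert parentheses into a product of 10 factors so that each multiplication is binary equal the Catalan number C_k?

Parenthesizations of m factors correspond to full binary trees with m leaves, counted by C_{m−1}; m = 10 gives C_9.

9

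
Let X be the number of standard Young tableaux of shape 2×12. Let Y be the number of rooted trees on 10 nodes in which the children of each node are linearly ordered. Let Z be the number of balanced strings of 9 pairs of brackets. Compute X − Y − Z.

198288

Standard Young tableaux of shape 2×n are counted by C_n; here n = 12. So X = C_12 = 208012.
A rooted plane tree on 10 nodes has 9 edges, and such trees are counted by C_9. So Y = C_9 = 4862.
A balanced arrangement of 9 bracket pairs is a Dyck word of semilength 9, so the count is C_9. So Z = C_9 = 4862.
X − Y − Z = 208012 − 4862 − 4862 = 198288.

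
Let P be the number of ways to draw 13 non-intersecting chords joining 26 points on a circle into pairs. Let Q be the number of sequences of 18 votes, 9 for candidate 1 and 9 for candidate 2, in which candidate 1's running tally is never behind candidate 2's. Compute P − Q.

Pairing 26 circle points by 13 non-crossing chords gives C_13 matchings. So P = C_13 = 742900.
Reading a vote for the leader as '(' and for the other as ')' turns such a sequence into a balanced string of 9 pairs, so the count is C_9. So Q = C_9 = 4862.
P − Q = 742900 − 4862 = 738038.

738038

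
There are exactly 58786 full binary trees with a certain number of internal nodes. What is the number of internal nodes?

11

Full binary trees with n internal nodes are counted by C_n. Since C_11 = 58786, the index is 11.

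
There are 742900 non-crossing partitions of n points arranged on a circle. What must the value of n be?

Non-crossing partitions of [n] are counted by C_n, and C_13 = 742900.

13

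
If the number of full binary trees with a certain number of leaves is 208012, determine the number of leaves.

Full binary trees with L leaves are counted by C_{L−1}; 208012 = C_12.
So the index is 12, and the number of leaves is 12 + 1 = 13.

13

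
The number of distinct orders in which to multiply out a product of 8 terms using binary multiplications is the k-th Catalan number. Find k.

Bracketing 8 factors into binary products is counted by C_{8−1} = C_7.

7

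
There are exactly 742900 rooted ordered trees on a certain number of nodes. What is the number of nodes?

14

Rooted ordered trees on m nodes are counted by C_{m−1}; 742900 = C_13.
So the index is 13, and the number of nodes is 13 + 1 = 14.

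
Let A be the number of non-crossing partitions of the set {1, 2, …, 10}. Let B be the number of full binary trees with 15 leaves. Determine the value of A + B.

Non-crossing partitions of an n-element set are counted by C_n; here n = 10. So A = C_10 = 16796.
Full binary trees with 15 leaves have 15−1 = 14 internal nodes, so there are C_14 of them. So B = C_14 = 2674440.
A + B = 16796 + 2674440 = 2691236.

2691236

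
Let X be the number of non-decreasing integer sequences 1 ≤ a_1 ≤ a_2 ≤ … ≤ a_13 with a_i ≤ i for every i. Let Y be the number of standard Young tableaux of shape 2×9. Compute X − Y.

738038

Weakly increasing sequences with a_i ≤ i biject with Dyck paths of semilength 13, so there are C_13. So X = C_13 = 742900.
Standard Young tableaux of shape 2×n are counted by C_n; here n = 9. So Y = C_9 = 4862.
X − Y = 742900 − 4862 = 738038.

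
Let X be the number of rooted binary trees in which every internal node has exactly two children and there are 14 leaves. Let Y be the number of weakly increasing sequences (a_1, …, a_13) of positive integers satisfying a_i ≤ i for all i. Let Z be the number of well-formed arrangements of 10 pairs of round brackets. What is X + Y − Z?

Full binary trees with 14 leaves have 14−1 = 13 internal nodes, so there are C_13 of them. So X = C_13 = 742900.
Such sub-staircase sequences of length n are counted by C_n; here n = 13. So Y = C_13 = 742900.
A balanced arrangement of 10 bracket pairs is a Dyck word of semilength 10, so the count is C_10. So Z = C_10 = 16796.
X + Y − Z = 742900 + 742900 − 16796 = 1469004.

1469004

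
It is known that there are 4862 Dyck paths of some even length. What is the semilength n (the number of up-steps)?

9

Dyck paths of semilength n are counted by C_n, and C_9 = 4862.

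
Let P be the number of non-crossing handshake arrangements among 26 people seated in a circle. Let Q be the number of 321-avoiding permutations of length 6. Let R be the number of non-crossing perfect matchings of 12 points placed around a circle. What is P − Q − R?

Non-crossing handshake pairings of 2n people are counted by C_n; 26 people gives n = 13. So P = C_13 = 742900.
Permutations of [n] avoiding any single length-3 pattern are counted by C_n; here n = 6. So Q = C_6 = 132.
Non-crossing perfect matchings of 2n points on a circle are counted by C_n; with 12 points, n = 6. So R = C_6 = 132.
P − Q − R = 742900 − 132 − 132 = 742636.

742636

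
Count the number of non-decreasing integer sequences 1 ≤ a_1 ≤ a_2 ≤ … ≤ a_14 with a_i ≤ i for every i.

Such sub-staircase sequences of length n are counted by C_n; here n = 14.
C_14 = C(28,14)/15 = 40116600/15 = 2674440.

2674440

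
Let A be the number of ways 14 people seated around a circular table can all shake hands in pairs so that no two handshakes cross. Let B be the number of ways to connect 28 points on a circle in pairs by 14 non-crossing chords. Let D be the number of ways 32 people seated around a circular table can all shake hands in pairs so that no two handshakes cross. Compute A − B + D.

Non-crossing handshake pairings of 2n people are counted by C_n; 14 people gives n = 7. So A = C_7 = 429.
Pairing 28 circle points by 14 non-crossing chords gives C_14 matchings. So B = C_14 = 2674440.
Non-crossing handshake pairings of 2n people are counted by C_n; 32 people gives n = 16. So D = C_16 = 35357670.
A − B + D = 429 − 2674440 + 35357670 = 32683659.

32683659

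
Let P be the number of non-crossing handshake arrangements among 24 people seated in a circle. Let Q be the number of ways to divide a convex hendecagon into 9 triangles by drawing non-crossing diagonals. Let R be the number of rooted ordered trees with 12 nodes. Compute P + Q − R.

With 24 = 2·12 people, non-crossing handshake pairings are non-crossing perfect matchings on a circle, counted by C_12. So P = C_12 = 208012.
The number of triangulations of an 11-gon is the Catalan number C_9 (index = sides − 2). So Q = C_9 = 4862.
Rooted ordered (plane) trees on m nodes have m−1 edges and are counted by C_{m−1}; m = 12 gives C_11. So R = C_11 = 58786.
P + Q − R = 208012 + 4862 − 58786 = 154088.

154088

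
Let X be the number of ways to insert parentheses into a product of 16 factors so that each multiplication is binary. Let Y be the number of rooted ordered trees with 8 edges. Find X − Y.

9693415

Parenthesizations of m factors correspond to full binary trees with m leaves, counted by C_{m−1}; m = 16 gives C_15. So X = C_15 = 9694845.
Rooted ordered trees with n edges are counted by C_n; here n = 8. So Y = C_8 = 1430.
X − Y = 9694845 − 1430 = 9693415.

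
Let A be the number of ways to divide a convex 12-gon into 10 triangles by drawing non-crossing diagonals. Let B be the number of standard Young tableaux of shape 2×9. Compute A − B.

The number of triangulations of a 12-gon is the Catalan number C_10 (index = sides − 2). So A = C_10 = 16796.
Standard Young tableaux of shape 2×n are counted by C_n; here n = 9. So B = C_9 = 4862.
A − B = 16796 − 4862 = 11934.

11934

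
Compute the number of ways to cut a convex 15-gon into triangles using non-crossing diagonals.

A convex 15-gon is triangulated into 13 triangles, and the number of such triangulations is the Catalan number C_{15−2} = C_13.
C_13 = C_12 · 2(2·12+1)/(12+2) = 208012 · 50/14 = 742900.

742900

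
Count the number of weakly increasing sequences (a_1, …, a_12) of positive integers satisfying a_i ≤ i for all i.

208012

Such sub-staircase sequences of length n are counted by C_n; here n = 12.
C_12 = C(24,12)/13 = 2704156/13 = 208012.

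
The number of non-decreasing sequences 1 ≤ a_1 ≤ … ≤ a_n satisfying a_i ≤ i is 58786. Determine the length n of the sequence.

Such sub-staircase sequences of length n are counted by C_n; 58786 = C_11.

11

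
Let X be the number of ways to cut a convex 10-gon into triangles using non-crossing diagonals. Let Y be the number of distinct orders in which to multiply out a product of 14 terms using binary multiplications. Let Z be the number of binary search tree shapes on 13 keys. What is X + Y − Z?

1430

A convex 10-gon is triangulated into 8 triangles, and the number of such triangulations is the Catalan number C_{10−2} = C_8. So X = C_8 = 1430.
Parenthesizations of m factors correspond to full binary trees with m leaves, counted by C_{m−1}; m = 14 gives C_13. So Y = C_13 = 742900.
There are C_n binary search tree shapes on n keys; with n = 13 that is C_13. So Z = C_13 = 742900.
X + Y − Z = 1430 + 742900 − 742900 = 1430.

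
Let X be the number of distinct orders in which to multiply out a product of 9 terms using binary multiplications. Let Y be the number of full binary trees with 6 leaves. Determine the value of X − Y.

Parenthesizations of m factors correspond to full binary trees with m leaves, counted by C_{m−1}; m = 9 gives C_8. So X = C_8 = 1430.
A full binary tree with L leaves has L−1 internal nodes and is counted by C_{L−1}; L = 6 gives C_5. So Y = C_5 = 42.
X − Y = 1430 − 42 = 1388.

1388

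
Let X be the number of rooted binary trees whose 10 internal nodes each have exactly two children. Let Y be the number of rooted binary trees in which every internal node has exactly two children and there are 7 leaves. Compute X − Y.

Full binary trees with n internal nodes are counted by C_n; here n = 10. So X = C_10 = 16796.
Full binary trees with 7 leaves have 7−1 = 6 internal nodes, so there are C_6 of them. So Y = C_6 = 132.
X − Y = 16796 − 132 = 16664.

16664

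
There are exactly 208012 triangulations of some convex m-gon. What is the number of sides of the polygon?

14

Triangulations of a convex m-gon are counted by C_{m−2}. Since C_12 = 208012, the index is 12.
So m − 2 = 12, giving m = 14 sides.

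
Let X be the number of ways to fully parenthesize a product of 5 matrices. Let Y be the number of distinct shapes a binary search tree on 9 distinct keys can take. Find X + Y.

Bracketing 5 factors into binary products is counted by C_{5−1} = C_4. So X = C_4 = 14.
There are C_n binary search tree shapes on n keys; with n = 9 that is C_9. So Y = C_9 = 4862.
X + Y = 14 + 4862 = 4876.

4876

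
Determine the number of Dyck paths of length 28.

Dyck paths of semilength n (length 2n) are counted by C_n; here n = 14.
C_14 = C_13 · 2(2·13+1)/(13+2) = 742900 · 54/15 = 2674440.

2674440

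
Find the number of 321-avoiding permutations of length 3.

Permutations of [n] avoiding any single length-3 pattern are counted by C_n; here n = 3.
C_3 = C(6,3)/4 = 20/4 = 5.

5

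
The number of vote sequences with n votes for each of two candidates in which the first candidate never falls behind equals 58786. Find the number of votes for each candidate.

Such ballot sequences with n votes each are counted by C_n. Since C_11 = 58786, the index is 11.

11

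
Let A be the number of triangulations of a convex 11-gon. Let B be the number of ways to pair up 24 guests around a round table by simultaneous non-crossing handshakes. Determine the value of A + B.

212874

A convex 11-gon is triangulated into 9 triangles, and the number of such triangulations is the Catalan number C_{11−2} = C_9. So A = C_9 = 4862.
With 24 = 2·12 people, non-crossing handshake pairings are non-crossing perfect matchings on a circle, counted by C_12. So B = C_12 = 208012.
A + B = 4862 + 208012 = 212874.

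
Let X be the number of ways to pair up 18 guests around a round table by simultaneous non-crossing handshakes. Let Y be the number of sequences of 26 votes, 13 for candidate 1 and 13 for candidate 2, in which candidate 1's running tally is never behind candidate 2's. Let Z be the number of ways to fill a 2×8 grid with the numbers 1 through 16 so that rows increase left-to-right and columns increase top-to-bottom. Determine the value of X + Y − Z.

With 18 = 2·9 people, non-crossing handshake pairings are non-crossing perfect matchings on a circle, counted by C_9. So X = C_9 = 4862.
Ballot sequences with n votes each where one side never trails are Dyck words, counted by C_n; here n = 13. So Y = C_13 = 742900.
By the hook-length formula (or a Dyck-path bijection), SYT of shape 2×8 number C_8. So Z = C_8 = 1430.
X + Y − Z = 4862 + 742900 − 1430 = 746332.

746332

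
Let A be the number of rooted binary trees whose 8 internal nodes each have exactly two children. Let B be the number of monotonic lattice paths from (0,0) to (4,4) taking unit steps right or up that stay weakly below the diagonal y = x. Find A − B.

1416

The number of full binary trees on 8 internal nodes is the Catalan number C_8. So A = C_8 = 1430.
Sub-diagonal monotone paths from (0,0) to (4,4) biject with Dyck paths of semilength 4, giving C_4. So B = C_4 = 14.
A − B = 1430 − 14 = 1416.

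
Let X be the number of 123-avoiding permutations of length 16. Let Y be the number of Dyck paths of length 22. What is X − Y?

35298884

For any fixed pattern of length 3, the pattern-avoiding permutations of [16] number C_16. So X = C_16 = 35357670.
A Dyck path with 11 up-steps and 11 down-steps has semilength 11, so there are C_11 of them. So Y = C_11 = 58786.
X − Y = 35357670 − 58786 = 35298884.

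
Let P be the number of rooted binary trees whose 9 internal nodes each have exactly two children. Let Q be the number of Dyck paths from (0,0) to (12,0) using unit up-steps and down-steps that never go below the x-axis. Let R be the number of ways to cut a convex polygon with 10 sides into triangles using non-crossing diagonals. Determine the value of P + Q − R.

Full binary trees with n internal nodes are counted by C_n; here n = 9. So P = C_9 = 4862.
A Dyck path with 6 up-steps and 6 down-steps has semilength 6, so there are C_6 of them. So Q = C_6 = 132.
The number of triangulations of a 10-gon is the Catalan number C_8 (index = sides − 2). So R = C_8 = 1430.
P + Q − R = 4862 + 132 − 1430 = 3564.

3564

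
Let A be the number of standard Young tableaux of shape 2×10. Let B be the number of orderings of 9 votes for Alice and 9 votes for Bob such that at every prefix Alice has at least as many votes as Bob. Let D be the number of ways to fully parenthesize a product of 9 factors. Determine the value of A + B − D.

Standard Young tableaux of shape 2×n are counted by C_n; here n = 10. So A = C_10 = 16796.
Ballot sequences with n votes each where one side never trails are Dyck words, counted by C_n; here n = 9. So B = C_9 = 4862.
Ways to associate a product of 9 factors correspond to binary trees on 9 leaves, so the count is C_8. So D = C_8 = 1430.
A + B − D = 16796 + 4862 − 1430 = 20228.

20228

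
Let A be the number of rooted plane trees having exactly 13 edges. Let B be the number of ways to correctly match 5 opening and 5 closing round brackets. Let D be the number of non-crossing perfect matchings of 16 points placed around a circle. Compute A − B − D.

741428

Rooted ordered trees with n edges are counted by C_n; here n = 13. So A = C_13 = 742900.
Balanced strings of n pairs of brackets are counted by C_n; here n = 5. So B = C_5 = 42.
Non-crossing perfect matchings of 2n points on a circle are counted by C_n; with 16 points, n = 8. So D = C_8 = 1430.
A − B − D = 742900 − 42 − 1430 = 741428.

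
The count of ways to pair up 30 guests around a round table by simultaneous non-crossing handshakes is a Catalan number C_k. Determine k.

Non-crossing handshake pairings of 2n people are counted by C_n; 30 people gives n = 15.

15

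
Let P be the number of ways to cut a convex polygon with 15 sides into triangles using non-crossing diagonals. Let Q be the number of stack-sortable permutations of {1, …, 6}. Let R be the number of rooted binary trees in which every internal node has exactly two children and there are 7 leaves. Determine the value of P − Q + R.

Triangulations of a convex m-gon are counted by C_{m−2}; with m = 15 this is C_13. So P = C_13 = 742900.
By Knuth's characterisation, the stack-sortable permutations of length 6 are the 231-avoiders, numbering C_6. So Q = C_6 = 132.
A full binary tree with L leaves has L−1 internal nodes and is counted by C_{L−1}; L = 7 gives C_6. So R = C_6 = 132.
P − Q + R = 742900 − 132 + 132 = 742900.

742900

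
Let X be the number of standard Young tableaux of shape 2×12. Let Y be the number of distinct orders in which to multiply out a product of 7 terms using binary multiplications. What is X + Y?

208144

Standard Young tableaux of shape 2×n are counted by C_n; here n = 12. So X = C_12 = 208012.
Parenthesizations of m factors correspond to full binary trees with m leaves, counted by C_{m−1}; m = 7 gives C_6. So Y = C_6 = 132.
X + Y = 208012 + 132 = 208144.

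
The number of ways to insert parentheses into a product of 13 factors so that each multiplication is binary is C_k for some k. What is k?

12

Ways to associate a product of 13 factors correspond to binary trees on 13 leaves, so the count is C_12.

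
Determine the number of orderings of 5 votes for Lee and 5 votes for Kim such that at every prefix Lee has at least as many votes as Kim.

42

Ballot sequences with n votes each where one side never trails are Dyck words, counted by C_n; here n = 5.
C_5 = C(10,5)/6 = 252/6 = 42.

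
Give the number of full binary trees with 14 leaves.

742900

A full binary tree with L leaves has L−1 internal nodes and is counted by C_{L−1}; L = 14 gives C_13.
C_13 = 742900.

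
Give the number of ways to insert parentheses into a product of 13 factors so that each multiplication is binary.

208012

Bracketing 13 factors into binary products is counted by C_{13−1} = C_12.
C_12 = 208012.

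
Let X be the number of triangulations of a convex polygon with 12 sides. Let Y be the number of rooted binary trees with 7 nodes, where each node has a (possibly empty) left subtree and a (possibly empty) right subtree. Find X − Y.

16367

Triangulations of a convex m-gon are counted by C_{m−2}; with m = 12 this is C_10. So X = C_10 = 16796.
Rooted binary trees with 7 nodes (each child slot possibly empty) number C_7. So Y = C_7 = 429.
X − Y = 16796 − 429 = 16367.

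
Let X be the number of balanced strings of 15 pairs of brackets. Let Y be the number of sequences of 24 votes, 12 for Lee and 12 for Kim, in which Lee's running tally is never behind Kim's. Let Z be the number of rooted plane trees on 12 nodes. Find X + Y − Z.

A balanced arrangement of 15 bracket pairs is a Dyck word of semilength 15, so the count is C_15. So X = C_15 = 9694845.
Reading a vote for the leader as '(' and for the other as ')' turns such a sequence into a balanced string of 12 pairs, so the count is C_12. So Y = C_12 = 208012.
Rooted ordered (plane) trees on m nodes have m−1 edges and are counted by C_{m−1}; m = 12 gives C_11. So Z = C_11 = 58786.
X + Y − Z = 9694845 + 208012 − 58786 = 9844071.

9844071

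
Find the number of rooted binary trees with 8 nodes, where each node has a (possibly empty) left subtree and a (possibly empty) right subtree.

1430

Rooted binary trees with 8 nodes (each child slot possibly empty) number C_8.
C_8 = C(16,8)/9 = 12870/9 = 1430.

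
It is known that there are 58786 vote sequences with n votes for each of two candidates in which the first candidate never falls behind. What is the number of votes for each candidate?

11

Such ballot sequences with n votes each are counted by C_n. The Catalan number equal to 58786 is C_11.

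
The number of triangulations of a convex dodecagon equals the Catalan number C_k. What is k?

A convex 12-gon is triangulated into 10 triangles, and the number of such triangulations is the Catalan number C_{12−2} = C_10.

10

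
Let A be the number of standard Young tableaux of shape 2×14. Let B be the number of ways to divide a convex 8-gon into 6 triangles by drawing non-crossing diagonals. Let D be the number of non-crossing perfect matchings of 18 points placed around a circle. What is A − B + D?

2679170

By the hook-length formula (or a Dyck-path bijection), SYT of shape 2×14 number C_14. So A = C_14 = 2674440.
A convex 8-gon is triangulated into 6 triangles, and the number of such triangulations is the Catalan number C_{8−2} = C_6. So B = C_6 = 132.
Pairing 18 circle points by 9 non-crossing chords gives C_9 matchings. So D = C_9 = 4862.
A − B + D = 2674440 − 132 + 4862 = 2679170.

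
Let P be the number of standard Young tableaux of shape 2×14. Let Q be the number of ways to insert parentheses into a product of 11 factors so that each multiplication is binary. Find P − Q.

2657644

By the hook-length formula (or a Dyck-path bijection), SYT of shape 2×14 number C_14. So P = C_14 = 2674440.
Bracketing 11 factors into binary products is counted by C_{11−1} = C_10. So Q = C_10 = 16796.
P − Q = 2674440 − 16796 = 2657644.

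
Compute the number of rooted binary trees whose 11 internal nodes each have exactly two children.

58786

The number of full binary trees on 11 internal nodes is the Catalan number C_11.
C_11 = C_10 · 2(2·10+1)/(10+2) = 16796 · 42/12 = 58786.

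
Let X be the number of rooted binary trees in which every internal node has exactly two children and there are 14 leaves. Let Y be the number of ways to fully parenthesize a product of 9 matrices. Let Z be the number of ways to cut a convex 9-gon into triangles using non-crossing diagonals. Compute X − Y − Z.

741041

A full binary tree with L leaves has L−1 internal nodes and is counted by C_{L−1}; L = 14 gives C_13. So X = C_13 = 742900.
Ways to associate a product of 9 factors correspond to binary trees on 9 leaves, so the count is C_8. So Y = C_8 = 1430.
The number of triangulations of a 9-gon is the Catalan number C_7 (index = sides − 2). So Z = C_7 = 429.
X − Y − Z = 742900 − 1430 − 429 = 741041.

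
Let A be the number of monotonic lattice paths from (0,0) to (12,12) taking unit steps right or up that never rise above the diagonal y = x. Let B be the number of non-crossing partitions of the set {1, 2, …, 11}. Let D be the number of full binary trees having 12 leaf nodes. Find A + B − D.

Monotone paths in an n×n grid that stay weakly below the diagonal are counted by C_n; here n = 12. So A = C_12 = 208012.
The non-crossing partitions of [11] form a lattice of size C_11. So B = C_11 = 58786.
A full binary tree with L leaves has L−1 internal nodes and is counted by C_{L−1}; L = 12 gives C_11. So D = C_11 = 58786.
A + B − D = 208012 + 58786 − 58786 = 208012.

208012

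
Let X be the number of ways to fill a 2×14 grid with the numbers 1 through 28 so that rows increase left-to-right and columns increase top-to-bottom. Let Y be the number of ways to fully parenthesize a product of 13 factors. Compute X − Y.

2466428

Standard Young tableaux of shape 2×n are counted by C_n; here n = 14. So X = C_14 = 2674440.
Ways to associate a product of 13 factors correspond to binary trees on 13 leaves, so the count is C_12. So Y = C_12 = 208012.
X − Y = 2674440 − 208012 = 2466428.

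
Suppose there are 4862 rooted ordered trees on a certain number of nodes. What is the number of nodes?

Rooted ordered trees on m nodes are counted by C_{m−1}; 4862 = C_9.
So the index is 9, and the number of nodes is 9 + 1 = 10.

10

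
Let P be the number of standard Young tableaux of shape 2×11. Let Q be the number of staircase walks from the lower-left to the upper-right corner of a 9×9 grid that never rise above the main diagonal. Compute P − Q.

53924

By the hook-length formula (or a Dyck-path bijection), SYT of shape 2×11 number C_11. So P = C_11 = 58786.
Sub-diagonal monotone paths from (0,0) to (9,9) biject with Dyck paths of semilength 9, giving C_9. So Q = C_9 = 4862.
P − Q = 58786 − 4862 = 53924.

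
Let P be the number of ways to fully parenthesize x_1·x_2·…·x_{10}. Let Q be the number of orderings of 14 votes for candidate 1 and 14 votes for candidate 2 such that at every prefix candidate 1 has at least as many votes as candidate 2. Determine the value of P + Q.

Bracketing 10 factors into binary products is counted by C_{10−1} = C_9. So P = C_9 = 4862.
Ballot sequences with n votes each where one side never trails are Dyck words, counted by C_n; here n = 14. So Q = C_14 = 2674440.
P + Q = 4862 + 2674440 = 2679302.

2679302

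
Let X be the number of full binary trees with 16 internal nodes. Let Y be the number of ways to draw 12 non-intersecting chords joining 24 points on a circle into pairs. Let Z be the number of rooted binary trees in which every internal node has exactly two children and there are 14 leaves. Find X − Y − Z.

34406758

Full binary trees with n internal nodes are counted by C_n; here n = 16. So X = C_16 = 35357670.
Non-crossing perfect matchings of 2n points on a circle are counted by C_n; with 24 points, n = 12. So Y = C_12 = 208012.
A full binary tree with L leaves has L−1 internal nodes and is counted by C_{L−1}; L = 14 gives C_13. So Z = C_13 = 742900.
X − Y − Z = 35357670 − 208012 − 742900 = 34406758.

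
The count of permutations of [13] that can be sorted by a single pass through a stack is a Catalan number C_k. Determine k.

13

Stack-sortable permutations are exactly the 231-avoiding ones, counted by C_n; here n = 13.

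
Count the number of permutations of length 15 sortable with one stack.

9694845

Stack-sortable permutations are exactly the 231-avoiding ones, counted by C_n; here n = 15.
C_15 = C_14 · 2(2·14+1)/(14+2) = 2674440 · 58/16 = 9694845.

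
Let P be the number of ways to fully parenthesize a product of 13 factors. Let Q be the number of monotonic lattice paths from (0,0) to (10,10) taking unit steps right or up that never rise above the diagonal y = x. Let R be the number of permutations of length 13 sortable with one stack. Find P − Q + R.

Bracketing 13 factors into binary products is counted by C_{13−1} = C_12. So P = C_12 = 208012.
Sub-diagonal monotone paths from (0,0) to (10,10) biject with Dyck paths of semilength 10, giving C_10. So Q = C_10 = 16796.
By Knuth's characterisation, the stack-sortable permutations of length 13 are the 231-avoiders, numbering C_13. So R = C_13 = 742900.
P − Q + R = 208012 − 16796 + 742900 = 934116.

934116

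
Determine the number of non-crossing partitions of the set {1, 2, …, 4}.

Non-crossing partitions of an n-element set are counted by C_n; here n = 4.
C_4 = 14.

14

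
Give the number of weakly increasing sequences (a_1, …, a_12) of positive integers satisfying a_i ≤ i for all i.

Weakly increasing sequences with a_i ≤ i biject with Dyck paths of semilength 12, so there are C_12.
C_12 = 208012.

208012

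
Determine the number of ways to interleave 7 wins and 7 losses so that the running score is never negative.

429

Reading a vote for the leader as '(' and for the other as ')' turns such a sequence into a balanced string of 7 pairs, so the count is C_7.
C_7 = 429.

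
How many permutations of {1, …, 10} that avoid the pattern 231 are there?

16796

Permutations of [n] avoiding any single length-3 pattern are counted by C_n; here n = 10.
C_10 = C(20,10)/11 = 184756/11 = 16796.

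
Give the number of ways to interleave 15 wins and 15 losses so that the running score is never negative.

Ballot sequences with n votes each where one side never trails are Dyck words, counted by C_n; here n = 15.
C_15 = C(30,15)/16 = 155117520/16 = 9694845.

9694845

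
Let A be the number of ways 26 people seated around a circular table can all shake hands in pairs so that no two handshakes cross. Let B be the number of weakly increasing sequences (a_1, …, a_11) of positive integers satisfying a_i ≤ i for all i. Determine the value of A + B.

With 26 = 2·13 people, non-crossing handshake pairings are non-crossing perfect matchings on a circle, counted by C_13. So A = C_13 = 742900.
Such sub-staircase sequences of length n are counted by C_n; here n = 11. So B = C_11 = 58786.
A + B = 742900 + 58786 = 801686.

801686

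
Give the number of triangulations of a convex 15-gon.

742900

A convex 15-gon is triangulated into 13 triangles, and the number of such triangulations is the Catalan number C_{15−2} = C_13.
C_13 = C(26,13)/14 = 10400600/14 = 742900.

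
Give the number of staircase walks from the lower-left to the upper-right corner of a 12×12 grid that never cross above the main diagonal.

208012

Sub-diagonal monotone paths from (0,0) to (12,12) biject with Dyck paths of semilength 12, giving C_12.
C_12 = C_11 · 2(2·11+1)/(11+2) = 58786 · 46/13 = 208012.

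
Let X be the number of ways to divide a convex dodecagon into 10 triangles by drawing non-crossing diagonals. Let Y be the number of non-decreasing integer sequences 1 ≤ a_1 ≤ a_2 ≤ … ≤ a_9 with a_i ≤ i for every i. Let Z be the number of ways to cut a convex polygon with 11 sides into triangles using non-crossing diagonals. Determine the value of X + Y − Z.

The number of triangulations of a 12-gon is the Catalan number C_10 (index = sides − 2). So X = C_10 = 16796.
Weakly increasing sequences with a_i ≤ i biject with Dyck paths of semilength 9, so there are C_9. So Y = C_9 = 4862.
The number of triangulations of an 11-gon is the Catalan number C_9 (index = sides − 2). So Z = C_9 = 4862.
X + Y − Z = 16796 + 4862 − 4862 = 16796.

16796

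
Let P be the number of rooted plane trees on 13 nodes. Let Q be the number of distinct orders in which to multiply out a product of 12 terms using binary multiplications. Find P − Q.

149226

A rooted plane tree on 13 nodes has 12 edges, and such trees are counted by C_12. So P = C_12 = 208012.
Bracketing 12 factors into binary products is counted by C_{12−1} = C_11. So Q = C_11 = 58786.
P − Q = 208012 − 58786 = 149226.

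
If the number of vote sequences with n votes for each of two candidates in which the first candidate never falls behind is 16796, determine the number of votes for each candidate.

Such ballot sequences with n votes each are counted by C_n. Since C_10 = 16796, the index is 10.

10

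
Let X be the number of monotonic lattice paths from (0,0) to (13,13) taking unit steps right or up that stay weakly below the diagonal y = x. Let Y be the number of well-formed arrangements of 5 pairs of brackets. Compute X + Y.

Sub-diagonal monotone paths from (0,0) to (13,13) biject with Dyck paths of semilength 13, giving C_13. So X = C_13 = 742900.
Balanced strings of n pairs of brackets are counted by C_n; here n = 5. So Y = C_5 = 42.
X + Y = 742900 + 42 = 742942.

742942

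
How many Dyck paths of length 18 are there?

Dyck paths of semilength n (length 2n) are counted by C_n; here n = 9.
C_9 = 4862.

4862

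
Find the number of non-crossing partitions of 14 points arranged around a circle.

2674440

The non-crossing partitions of [14] form a lattice of size C_14.
C_14 = C(28,14)/15 = 40116600/15 = 2674440.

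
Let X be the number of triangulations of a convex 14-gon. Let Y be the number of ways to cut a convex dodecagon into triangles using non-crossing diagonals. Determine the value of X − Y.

191216

The number of triangulations of a 14-gon is the Catalan number C_12 (index = sides − 2). So X = C_12 = 208012.
A convex 12-gon is triangulated into 10 triangles, and the number of such triangulations is the Catalan number C_{12−2} = C_10. So Y = C_10 = 16796.
X − Y = 208012 − 16796 = 191216.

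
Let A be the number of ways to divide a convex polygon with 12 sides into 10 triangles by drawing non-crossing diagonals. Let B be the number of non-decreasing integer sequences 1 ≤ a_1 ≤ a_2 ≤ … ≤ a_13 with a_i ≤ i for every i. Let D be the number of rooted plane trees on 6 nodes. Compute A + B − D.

Triangulations of a convex m-gon are counted by C_{m−2}; with m = 12 this is C_10. So A = C_10 = 16796.
Weakly increasing sequences with a_i ≤ i biject with Dyck paths of semilength 13, so there are C_13. So B = C_13 = 742900.
Rooted ordered (plane) trees on m nodes have m−1 edges and are counted by C_{m−1}; m = 6 gives C_5. So D = C_5 = 42.
A + B − D = 16796 + 742900 − 42 = 759654.

759654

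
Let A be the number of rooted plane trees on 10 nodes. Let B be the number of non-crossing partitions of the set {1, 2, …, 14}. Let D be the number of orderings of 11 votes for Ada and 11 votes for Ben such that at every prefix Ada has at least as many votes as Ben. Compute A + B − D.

2620516

A rooted plane tree on 10 nodes has 9 edges, and such trees are counted by C_9. So A = C_9 = 4862.
Non-crossing partitions of an n-element set are counted by C_n; here n = 14. So B = C_14 = 2674440.
Ballot sequences with n votes each where one side never trails are Dyck words, counted by C_n; here n = 11. So D = C_11 = 58786.
A + B − D = 4862 + 2674440 − 58786 = 2620516.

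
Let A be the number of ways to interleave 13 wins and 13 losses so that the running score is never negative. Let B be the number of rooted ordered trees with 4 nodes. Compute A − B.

Ballot sequences with n votes each where one side never trails are Dyck words, counted by C_n; here n = 13. So A = C_13 = 742900.
Rooted ordered (plane) trees on m nodes have m−1 edges and are counted by C_{m−1}; m = 4 gives C_3. So B = C_3 = 5.
A − B = 742900 − 5 = 742895.

742895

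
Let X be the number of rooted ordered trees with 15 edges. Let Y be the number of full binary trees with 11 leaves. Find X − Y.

9678049

A rooted plane tree with 15 edges has 16 nodes, and the count is C_15. So X = C_15 = 9694845.
Full binary trees with 11 leaves have 11−1 = 10 internal nodes, so there are C_10 of them. So Y = C_10 = 16796.
X − Y = 9694845 − 16796 = 9678049.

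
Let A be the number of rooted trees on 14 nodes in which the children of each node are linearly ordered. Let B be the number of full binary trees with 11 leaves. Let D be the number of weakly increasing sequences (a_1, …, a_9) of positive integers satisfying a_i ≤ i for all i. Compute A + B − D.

754834

Rooted ordered (plane) trees on m nodes have m−1 edges and are counted by C_{m−1}; m = 14 gives C_13. So A = C_13 = 742900.
Full binary trees with 11 leaves have 11−1 = 10 internal nodes, so there are C_10 of them. So B = C_10 = 16796.
Such sub-staircase sequences of length n are counted by C_n; here n = 9. So D = C_9 = 4862.
A + B − D = 742900 + 16796 − 4862 = 754834.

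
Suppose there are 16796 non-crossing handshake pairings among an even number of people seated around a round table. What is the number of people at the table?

Non-crossing handshake pairings of 2n people are counted by C_n; 16796 = C_10.
So n = 10, and there are 2n = 20 people.

20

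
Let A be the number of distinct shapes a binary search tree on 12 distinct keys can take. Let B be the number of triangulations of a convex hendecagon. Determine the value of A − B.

Rooted binary trees with 12 nodes (each child slot possibly empty) number C_12. So A = C_12 = 208012.
A convex 11-gon is triangulated into 9 triangles, and the number of such triangulations is the Catalan number C_{11−2} = C_9. So B = C_9 = 4862.
A − B = 208012 − 4862 = 203150.

203150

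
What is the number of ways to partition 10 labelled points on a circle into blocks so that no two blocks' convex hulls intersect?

16796

Non-crossing partitions of an n-element set are counted by C_n; here n = 10.
C_10 = C_9 · 2(2·9+1)/(9+2) = 4862 · 38/11 = 16796.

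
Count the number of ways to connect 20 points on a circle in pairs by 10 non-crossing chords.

Pairing 20 circle points by 10 non-crossing chords gives C_10 matchings.
C_10 = C_9 · 2(2·9+1)/(9+2) = 4862 · 38/11 = 16796.

16796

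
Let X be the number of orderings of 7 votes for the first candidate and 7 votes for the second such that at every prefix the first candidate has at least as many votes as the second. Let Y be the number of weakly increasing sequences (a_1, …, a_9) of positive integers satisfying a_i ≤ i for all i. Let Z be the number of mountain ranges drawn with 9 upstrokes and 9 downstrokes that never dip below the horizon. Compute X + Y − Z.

429

Ballot sequences with n votes each where one side never trails are Dyck words, counted by C_n; here n = 7. So X = C_7 = 429.
Weakly increasing sequences with a_i ≤ i biject with Dyck paths of semilength 9, so there are C_9. So Y = C_9 = 4862.
Paths of 9 up- and 9 down-steps that never dip below the axis are Dyck paths; their count is C_9. So Z = C_9 = 4862.
X + Y − Z = 429 + 4862 − 4862 = 429.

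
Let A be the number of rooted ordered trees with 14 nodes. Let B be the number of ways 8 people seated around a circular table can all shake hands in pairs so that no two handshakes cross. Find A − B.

742886

A rooted plane tree on 14 nodes has 13 edges, and such trees are counted by C_13. So A = C_13 = 742900.
Non-crossing handshake pairings of 2n people are counted by C_n; 8 people gives n = 4. So B = C_4 = 14.
A − B = 742900 − 14 = 742886.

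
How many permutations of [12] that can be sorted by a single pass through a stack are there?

208012

By Knuth's characterisation, the stack-sortable permutations of length 12 are the 231-avoiders, numbering C_12.
C_12 = C(24,12)/13 = 2704156/13 = 208012.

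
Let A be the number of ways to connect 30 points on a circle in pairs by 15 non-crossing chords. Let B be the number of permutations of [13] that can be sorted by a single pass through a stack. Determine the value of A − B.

Non-crossing perfect matchings of 2n points on a circle are counted by C_n; with 30 points, n = 15. So A = C_15 = 9694845.
Stack-sortable permutations are exactly the 231-avoiding ones, counted by C_n; here n = 13. So B = C_13 = 742900.
A − B = 9694845 − 742900 = 8951945.

8951945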